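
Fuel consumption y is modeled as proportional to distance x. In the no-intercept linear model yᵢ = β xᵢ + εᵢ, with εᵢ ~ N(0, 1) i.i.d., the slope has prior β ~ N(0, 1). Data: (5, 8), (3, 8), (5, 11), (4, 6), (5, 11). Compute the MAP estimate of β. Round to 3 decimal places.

log p(β | y) = −Σ(yᵢ − βxᵢ)²/(2·1) − β²/(2·1) + const.
Setting the derivative to zero: Σxᵢ(yᵢ − βxᵢ)/1 − β/1 = 0, so β = Σxᵢyᵢ / (Σxᵢ² + σ²/τ²).
Σxᵢyᵢ = 5·8 + 3·8 + 5·11 + 4·6 + 5·11 = 198; Σxᵢ² = 100; σ²/τ² = 1.
β̂_MAP = 198 / (100 + 1) = 198/101 ≈ 1.960.

β̂_MAP = 1.960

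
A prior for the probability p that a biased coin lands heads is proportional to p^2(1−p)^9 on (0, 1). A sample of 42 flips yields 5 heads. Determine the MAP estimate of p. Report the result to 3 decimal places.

p̂_MAP = 0.132

The prior density ∝ p^2(1−p)^9 is the kernel of Beta(3, 10).
Data: 5 successes in 42 trials. The binomial likelihood contributes p^5(1−p)^37, so the posterior is Beta(3+5, 10+37) = Beta(8, 47).
For Beta(a, b) with a, b > 1 the mode is (a−1)/(a+b−2) = 7/53 ≈ 0.132.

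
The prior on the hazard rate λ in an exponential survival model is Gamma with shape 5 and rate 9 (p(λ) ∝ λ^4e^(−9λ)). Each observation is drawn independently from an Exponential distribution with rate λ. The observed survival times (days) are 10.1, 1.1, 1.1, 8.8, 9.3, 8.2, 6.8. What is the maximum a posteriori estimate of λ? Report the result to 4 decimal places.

The Exponential(rate=λ) likelihood is ∝ λ^n e^(−λΣtᵢ). Here n = 7 and Σtᵢ = 10.1 + 1.1 + 1.1 + 8.8 + 9.3 + 8.2 + 6.8 = 45.4.
Posterior ∝ λ^4e^(−9λ) · λ^7e^(−45.4λ) = λ^11e^(−54.4λ), i.e. Gamma(12, 54.4).
Mode = (a−1)/b = 11/54.4 ≈ 0.2022.

λ̂_MAP = 0.2022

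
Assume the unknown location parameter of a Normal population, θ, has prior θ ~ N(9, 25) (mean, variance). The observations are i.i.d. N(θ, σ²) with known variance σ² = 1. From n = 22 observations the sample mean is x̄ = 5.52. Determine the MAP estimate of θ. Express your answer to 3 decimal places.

θ̂_MAP = 5.526

n = 22, x̄ = 5.52.
For a Normal prior and Normal likelihood with known variance, the posterior is Normal; its mode equals its mean, the precision-weighted average.
Prior precision 1/σ₀² = 1/25 = 0.04; data precision n/σ² = 22/1 = 22.
θ̂ = (0.04·9 + 22·5.52) / (0.04 + 22) = 121.8/22.04 = 105/19 ≈ 5.526.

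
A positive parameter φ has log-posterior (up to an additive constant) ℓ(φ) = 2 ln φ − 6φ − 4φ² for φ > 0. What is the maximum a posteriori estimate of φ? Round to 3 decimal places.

ℓ'(φ) = 2/φ − 6 − 8φ. Setting this to zero and multiplying by φ: 8φ² + 6φ − 2 = 0.
φ = (−6 + √(6² + 4·8·2)) / (2·8) = (−6 + √100) / 16 = (−6 + 10)/16 = 1/4.
ℓ''(φ) = −2/φ² − 8 < 0, confirming a maximum.

φ̂_MAP = 0.250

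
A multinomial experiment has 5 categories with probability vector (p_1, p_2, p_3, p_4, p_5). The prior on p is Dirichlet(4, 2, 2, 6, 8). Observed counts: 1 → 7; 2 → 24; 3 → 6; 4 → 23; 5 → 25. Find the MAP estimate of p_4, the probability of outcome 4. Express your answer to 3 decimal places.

MAP estimate: 0.275

The posterior is Dirichlet(αᵢ + nᵢ) = Dirichlet(11, 26, 8, 29, 33).
For a Dirichlet(a₁,…,a_K) with all aᵢ > 1, the mode has j-th component (aⱼ − 1)/(Σaᵢ − K).
Here Σaᵢ = 107 and K = 5, so p_4 = (29 − 1)/(107 − 5) = 28/102 ≈ 0.275.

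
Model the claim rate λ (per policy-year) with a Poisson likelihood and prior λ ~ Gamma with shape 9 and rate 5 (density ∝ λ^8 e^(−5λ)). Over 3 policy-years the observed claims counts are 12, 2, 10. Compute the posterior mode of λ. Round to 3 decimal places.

λ̂_MAP = 4.000

Σxᵢ = 12+2+10 = 24, with n = 3.
Posterior ∝ λ^8e^(−5λ) · λ^24e^(−3λ) = λ^32e^(−8λ), i.e. Gamma(shape=33, rate=8).
The mode of a Gamma(a, b) with a ≥ 1 (shape–rate) is (a−1)/b = 32/8 ≈ 4.000.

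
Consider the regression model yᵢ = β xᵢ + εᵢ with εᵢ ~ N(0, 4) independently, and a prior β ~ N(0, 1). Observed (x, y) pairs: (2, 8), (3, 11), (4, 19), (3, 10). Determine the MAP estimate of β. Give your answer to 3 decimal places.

log p(β | y) = −Σ(yᵢ − βxᵢ)²/(2·4) − β²/(2·1) + const.
Setting the derivative to zero: Σxᵢ(yᵢ − βxᵢ)/4 − β/1 = 0, so β = Σxᵢyᵢ / (Σxᵢ² + σ²/τ²).
Σxᵢyᵢ = 2·8 + 3·11 + 4·19 + 3·10 = 155; Σxᵢ² = 38; σ²/τ² = 4.
β̂_MAP = 155 / (38 + 4) = 155/42 ≈ 3.690.

β̂_MAP = 3.690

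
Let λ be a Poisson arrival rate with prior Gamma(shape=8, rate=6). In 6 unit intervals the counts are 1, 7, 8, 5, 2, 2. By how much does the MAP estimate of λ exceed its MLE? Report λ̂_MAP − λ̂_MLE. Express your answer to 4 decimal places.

Σxᵢ = 25. Posterior is Gamma(33, 12); MAP = (33−1)/12 = 32/12 ≈ 2.66667.
MLE = x̄ = 25/6 ≈ 4.16667.
Difference = 32/12 − 25/6 = -3/2 ≈ -1.5000.

MAP − MLE = -1.5000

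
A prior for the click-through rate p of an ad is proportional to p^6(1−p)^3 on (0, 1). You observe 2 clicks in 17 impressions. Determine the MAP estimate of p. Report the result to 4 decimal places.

p̂_MAP = 0.3077

The prior density ∝ p^6(1−p)^3 is the kernel of Beta(7, 4).
Data: 2 successes in 17 trials. The binomial likelihood contributes p^2(1−p)^15, so the posterior is Beta(7+2, 4+15) = Beta(9, 19).
For Beta(a, b) with a, b > 1 the mode is (a−1)/(a+b−2) = 8/26 ≈ 0.3077.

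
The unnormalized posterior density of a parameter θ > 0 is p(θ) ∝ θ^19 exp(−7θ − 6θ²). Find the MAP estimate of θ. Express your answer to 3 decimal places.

ℓ'(θ) = 19/θ − 7 − 12θ. Setting this to zero and multiplying by θ: 12θ² + 7θ − 19 = 0.
θ = (−7 + √(7² + 4·12·19)) / (2·12) = (−7 + √961) / 24 = (−7 + 31)/24 = 1.
ℓ''(θ) = −19/θ² − 12 < 0, confirming a maximum.

θ̂_MAP = 1.000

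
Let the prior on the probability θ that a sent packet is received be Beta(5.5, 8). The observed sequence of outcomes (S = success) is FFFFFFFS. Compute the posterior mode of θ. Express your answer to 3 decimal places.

Prior: Beta(5.5, 8).
Data: 1 success in 8 trials (from the sequence). The binomial likelihood contributes θ(1−θ)^7, so the posterior is Beta(5.5+1, 8+7) = Beta(6.5, 15).
For Beta(a, b) with a, b > 1 the mode is (a−1)/(a+b−2) = 5.5/19.5 ≈ 0.282.

θ̂_MAP = 0.282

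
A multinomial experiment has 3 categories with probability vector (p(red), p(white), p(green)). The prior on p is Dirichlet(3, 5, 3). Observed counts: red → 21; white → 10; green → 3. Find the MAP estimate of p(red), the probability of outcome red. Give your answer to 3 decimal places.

The posterior is Dirichlet(αᵢ + nᵢ) = Dirichlet(24, 15, 6).
For a Dirichlet(a₁,…,a_K) with all aᵢ > 1, the mode has j-th component (aⱼ − 1)/(Σaᵢ − K).
Here Σaᵢ = 45 and K = 3, so p(red) = (24 − 1)/(45 − 3) = 23/42 ≈ 0.548.

MAP estimate of p(red) = 0.548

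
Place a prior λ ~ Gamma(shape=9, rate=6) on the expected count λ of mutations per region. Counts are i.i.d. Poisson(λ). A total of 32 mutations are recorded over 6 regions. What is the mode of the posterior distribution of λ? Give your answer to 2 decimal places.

λ̂_MAP = 3.33

Σxᵢ = 32, n = 6.
Posterior ∝ λ^8e^(−6λ) · λ^32e^(−6λ) = λ^40e^(−12λ), i.e. Gamma(shape=41, rate=12).
The mode of a Gamma(a, b) with a ≥ 1 (shape–rate) is (a−1)/b = 40/12 ≈ 3.33.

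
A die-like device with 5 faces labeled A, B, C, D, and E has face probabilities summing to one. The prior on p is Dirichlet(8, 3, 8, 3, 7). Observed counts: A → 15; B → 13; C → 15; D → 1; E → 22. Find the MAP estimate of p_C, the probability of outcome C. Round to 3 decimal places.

MAP estimate of p_C = 0.244

The posterior is Dirichlet(αᵢ + nᵢ) = Dirichlet(23, 16, 23, 4, 29).
For a Dirichlet(a₁,…,a_K) with all aᵢ > 1, the mode has j-th component (aⱼ − 1)/(Σaᵢ − K).
Here Σaᵢ = 95 and K = 5, so p_C = (23 − 1)/(95 − 5) = 22/90 ≈ 0.244.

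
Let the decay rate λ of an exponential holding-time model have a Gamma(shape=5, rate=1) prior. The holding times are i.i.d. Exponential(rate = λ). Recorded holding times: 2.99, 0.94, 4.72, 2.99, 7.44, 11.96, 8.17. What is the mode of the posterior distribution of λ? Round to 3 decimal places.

λ̂_MAP = 0.274

The Exponential(rate=λ) likelihood is ∝ λ^n e^(−λΣtᵢ). Here n = 7 and Σtᵢ = 2.99 + 0.94 + 4.72 + 2.99 + 7.44 + 11.96 + 8.17 = 39.21.
Posterior ∝ λ^4e^(−1λ) · λ^7e^(−39.21λ) = λ^11e^(−40.21λ), i.e. Gamma(12, 40.21).
Mode = (a−1)/b = 11/40.21 ≈ 0.274.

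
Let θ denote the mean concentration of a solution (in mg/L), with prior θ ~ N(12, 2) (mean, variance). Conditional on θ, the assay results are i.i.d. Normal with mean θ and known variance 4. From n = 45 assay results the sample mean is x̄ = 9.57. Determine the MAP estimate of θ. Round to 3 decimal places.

n = 45, x̄ = 9.57.
For a Normal prior and Normal likelihood with known variance, the posterior is Normal; its mode equals its mean, the precision-weighted average.
Prior precision 1/σ₀² = 1/2 = 0.5; data precision n/σ² = 45/4 = 11.25.
θ̂ = (0.5·12 + 11.25·9.57) / (0.5 + 11.25) = 113.6625/11.75 = 9093/940 ≈ 9.673.

θ̂_MAP = 9.673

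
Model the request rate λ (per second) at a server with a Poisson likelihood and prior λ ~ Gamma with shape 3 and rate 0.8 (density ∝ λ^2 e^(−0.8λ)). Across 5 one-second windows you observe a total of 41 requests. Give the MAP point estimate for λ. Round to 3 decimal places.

Σxᵢ = 41, n = 5.
Posterior ∝ λ^2e^(−0.8λ) · λ^41e^(−5λ) = λ^43e^(−5.8λ), i.e. Gamma(shape=44, rate=5.8).
The mode of a Gamma(a, b) with a ≥ 1 (shape–rate) is (a−1)/b = 43/5.8 ≈ 7.414.

λ̂_MAP = 7.414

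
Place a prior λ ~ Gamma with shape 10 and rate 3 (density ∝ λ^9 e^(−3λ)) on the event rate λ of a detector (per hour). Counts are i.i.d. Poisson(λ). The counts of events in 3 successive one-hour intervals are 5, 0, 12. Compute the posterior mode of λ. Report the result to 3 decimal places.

λ̂_MAP = 4.333

Σxᵢ = 5+0+12 = 17, with n = 3.
Posterior ∝ λ^9e^(−3λ) · λ^17e^(−3λ) = λ^26e^(−6λ), i.e. Gamma(shape=27, rate=6).
The mode of a Gamma(a, b) with a ≥ 1 (shape–rate) is (a−1)/b = 26/6 ≈ 4.333.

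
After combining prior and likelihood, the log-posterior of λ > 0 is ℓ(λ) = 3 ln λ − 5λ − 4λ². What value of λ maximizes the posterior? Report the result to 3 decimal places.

ℓ'(λ) = 3/λ − 5 − 8λ. Setting this to zero and multiplying by λ: 8λ² + 5λ − 3 = 0.
λ = (−5 + √(5² + 4·8·3)) / (2·8) = (−5 + √121) / 16 = (−5 + 11)/16 = 3/8.
ℓ''(λ) = −3/λ² − 8 < 0, confirming a maximum.

λ̂_MAP = 0.375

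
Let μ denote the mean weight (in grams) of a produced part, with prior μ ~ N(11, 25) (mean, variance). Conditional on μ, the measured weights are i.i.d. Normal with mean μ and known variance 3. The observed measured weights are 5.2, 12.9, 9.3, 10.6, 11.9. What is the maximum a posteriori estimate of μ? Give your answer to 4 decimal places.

μ̂_MAP = 10.0039

n = 5; x̄ = (5.2 + 12.9 + 9.3 + 10.6 + 11.9)/5 = 49.9/5 = 9.98.
For a Normal prior and Normal likelihood with known variance, the posterior is Normal; its mode equals its mean, the precision-weighted average.
Prior precision 1/σ₀² = 1/25 = 0.04; data precision n/σ² = 5/3.
μ̂ = (0.04·11 + (5/3)·9.98) / (0.04 + 5/3) = (2561/150)/(128/75) = 10.00390625 ≈ 10.0039.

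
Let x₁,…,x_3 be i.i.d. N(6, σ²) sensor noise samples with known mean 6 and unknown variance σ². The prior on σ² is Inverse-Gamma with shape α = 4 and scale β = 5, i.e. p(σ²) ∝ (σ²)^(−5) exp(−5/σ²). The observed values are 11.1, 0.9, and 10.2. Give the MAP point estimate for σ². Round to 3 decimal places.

σ̂²_MAP = 6.128

Sum of squared deviations about the known mean: SS = (11.1−6)² + (0.9−6)² + (10.2−6)² = 69.66.
The Normal likelihood contributes (σ²)^(−n/2) exp(−SS/(2σ²)), so the posterior is Inverse-Gamma(α + n/2, β + SS/2) = Inverse-Gamma(5.5, 39.83).
The mode of Inverse-Gamma(a, b) is b/(a+1) = 39.83/6.5 ≈ 6.128.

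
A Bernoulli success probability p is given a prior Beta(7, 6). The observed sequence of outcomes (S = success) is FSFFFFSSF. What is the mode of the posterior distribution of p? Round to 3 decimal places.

Prior: Beta(7, 6).
Data: 3 successes in 9 trials (from the sequence). The binomial likelihood contributes p^3(1−p)^6, so the posterior is Beta(7+3, 6+6) = Beta(10, 12).
For Beta(a, b) with a, b > 1 the mode is (a−1)/(a+b−2) = 9/20 ≈ 0.450.

p̂_MAP = 0.450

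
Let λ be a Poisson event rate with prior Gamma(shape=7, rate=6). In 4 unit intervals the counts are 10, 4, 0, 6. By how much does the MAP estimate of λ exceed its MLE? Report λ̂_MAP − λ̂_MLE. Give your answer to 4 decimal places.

Σxᵢ = 20. Posterior is Gamma(27, 10); MAP = (27−1)/10 = 26/10 ≈ 2.60000.
MLE = x̄ = 20/4 ≈ 5.00000.
Difference = 26/10 − 20/4 = -12/5 ≈ -2.4000.

MAP − MLE = -2.4000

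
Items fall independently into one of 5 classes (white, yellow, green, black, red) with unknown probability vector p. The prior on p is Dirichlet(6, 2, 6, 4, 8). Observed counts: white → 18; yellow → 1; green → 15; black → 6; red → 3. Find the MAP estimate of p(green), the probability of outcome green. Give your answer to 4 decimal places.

The posterior is Dirichlet(αᵢ + nᵢ) = Dirichlet(24, 3, 21, 10, 11).
For a Dirichlet(a₁,…,a_K) with all aᵢ > 1, the mode has j-th component (aⱼ − 1)/(Σaᵢ − K).
Here Σaᵢ = 69 and K = 5, so p(green) = (21 − 1)/(69 − 5) = 20/64 ≈ 0.3125.

MAP estimate of p(green) = 0.3125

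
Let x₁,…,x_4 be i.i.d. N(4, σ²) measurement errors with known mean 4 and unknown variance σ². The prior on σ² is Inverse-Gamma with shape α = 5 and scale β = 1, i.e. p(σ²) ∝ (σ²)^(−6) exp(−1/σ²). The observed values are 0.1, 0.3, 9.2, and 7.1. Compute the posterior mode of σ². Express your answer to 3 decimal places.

σ̂²_MAP = 4.222

Sum of squared deviations about the known mean: SS = (0.1−4)² + (0.3−4)² + (9.2−4)² + (7.1−4)² = 65.55.
The Normal likelihood contributes (σ²)^(−n/2) exp(−SS/(2σ²)), so the posterior is Inverse-Gamma(α + n/2, β + SS/2) = Inverse-Gamma(7, 33.775).
The mode of Inverse-Gamma(a, b) is b/(a+1) = 33.775/8 ≈ 4.222.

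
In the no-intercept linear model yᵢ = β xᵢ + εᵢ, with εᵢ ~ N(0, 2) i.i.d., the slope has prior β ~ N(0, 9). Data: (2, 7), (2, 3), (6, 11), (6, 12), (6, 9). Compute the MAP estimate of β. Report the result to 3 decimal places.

log p(β | y) = −Σ(yᵢ − βxᵢ)²/(2·2) − β²/(2·9) + const.
Setting the derivative to zero: Σxᵢ(yᵢ − βxᵢ)/2 − β/9 = 0, so β = Σxᵢyᵢ / (Σxᵢ² + σ²/τ²).
Σxᵢyᵢ = 2·7 + 2·3 + 6·11 + 6·12 + 6·9 = 212; Σxᵢ² = 116; σ²/τ² = 2/9.
β̂_MAP = 212 / (116 + 2/9) = 212/(1046/9) = 954/523 ≈ 1.824.

β̂_MAP = 1.824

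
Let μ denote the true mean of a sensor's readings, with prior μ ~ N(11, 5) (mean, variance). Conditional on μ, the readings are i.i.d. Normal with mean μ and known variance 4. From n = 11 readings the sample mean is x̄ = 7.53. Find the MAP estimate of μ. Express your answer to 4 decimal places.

μ̂_MAP = 7.7653

n = 11, x̄ = 7.53.
For a Normal prior and Normal likelihood with known variance, the posterior is Normal; its mode equals its mean, the precision-weighted average.
Prior precision 1/σ₀² = 1/5 = 0.2; data precision n/σ² = 11/4 = 2.75.
μ̂ = (0.2·11 + 2.75·7.53) / (0.2 + 2.75) = 22.9075/2.95 = 9163/1180 ≈ 7.7653.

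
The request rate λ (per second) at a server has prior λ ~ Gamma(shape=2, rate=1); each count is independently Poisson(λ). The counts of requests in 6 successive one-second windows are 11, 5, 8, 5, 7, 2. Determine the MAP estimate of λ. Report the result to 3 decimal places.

Σxᵢ = 11+5+8+5+7+2 = 38, with n = 6.
Posterior ∝ λe^(−1λ) · λ^38e^(−6λ) = λ^39e^(−7λ), i.e. Gamma(shape=40, rate=7).
The mode of a Gamma(a, b) with a ≥ 1 (shape–rate) is (a−1)/b = 39/7 ≈ 5.571.

λ̂_MAP = 5.571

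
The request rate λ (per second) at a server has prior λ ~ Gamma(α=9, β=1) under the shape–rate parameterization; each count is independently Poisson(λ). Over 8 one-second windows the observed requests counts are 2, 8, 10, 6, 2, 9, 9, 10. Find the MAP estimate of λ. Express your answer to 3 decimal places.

λ̂_MAP = 7.111

Σxᵢ = 2+8+10+6+2+9+9+10 = 56, with n = 8.
Posterior ∝ λ^8e^(−1λ) · λ^56e^(−8λ) = λ^64e^(−9λ), i.e. Gamma(shape=65, rate=9).
The mode of a Gamma(a, b) with a ≥ 1 (shape–rate) is (a−1)/b = 64/9 ≈ 7.111.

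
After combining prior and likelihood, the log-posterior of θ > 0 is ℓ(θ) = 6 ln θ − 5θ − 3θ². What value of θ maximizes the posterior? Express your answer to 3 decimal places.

θ̂_MAP = 0.667

ℓ'(θ) = 6/θ − 5 − 6θ. Setting this to zero and multiplying by θ: 6θ² + 5θ − 6 = 0.
θ = (−5 + √(5² + 4·6·6)) / (2·6) = (−5 + √169) / 12 = (−5 + 13)/12 = 2/3.
ℓ''(θ) = −6/θ² − 6 < 0, confirming a maximum.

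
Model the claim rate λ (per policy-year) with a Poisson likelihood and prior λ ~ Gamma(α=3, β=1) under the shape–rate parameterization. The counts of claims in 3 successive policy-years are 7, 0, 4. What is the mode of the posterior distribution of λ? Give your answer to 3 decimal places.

Σxᵢ = 7+0+4 = 11, with n = 3.
Posterior ∝ λ^2e^(−1λ) · λ^11e^(−3λ) = λ^13e^(−4λ), i.e. Gamma(shape=14, rate=4).
The mode of a Gamma(a, b) with a ≥ 1 (shape–rate) is (a−1)/b = 13/4 ≈ 3.250.

λ̂_MAP = 3.250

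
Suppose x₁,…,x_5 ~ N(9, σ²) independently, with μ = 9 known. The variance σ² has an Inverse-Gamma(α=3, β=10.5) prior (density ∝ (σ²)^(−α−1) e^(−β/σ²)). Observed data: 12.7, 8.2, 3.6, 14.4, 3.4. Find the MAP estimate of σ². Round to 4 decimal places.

σ̂²_MAP = 9.6162

Sum of squared deviations about the known mean: SS = (12.7−9)² + (8.2−9)² + (3.6−9)² + (14.4−9)² + (3.4−9)² = 104.01.
The Normal likelihood contributes (σ²)^(−n/2) exp(−SS/(2σ²)), so the posterior is Inverse-Gamma(α + n/2, β + SS/2) = Inverse-Gamma(5.5, 62.505).
The mode of Inverse-Gamma(a, b) is b/(a+1) = 62.505/6.5 ≈ 9.6162.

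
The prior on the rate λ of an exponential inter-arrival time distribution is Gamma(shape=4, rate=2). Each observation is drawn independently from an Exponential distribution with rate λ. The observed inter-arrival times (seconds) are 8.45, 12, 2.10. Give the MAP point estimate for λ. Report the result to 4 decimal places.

λ̂_MAP = 0.2444

The Exponential(rate=λ) likelihood is ∝ λ^n e^(−λΣtᵢ). Here n = 3 and Σtᵢ = 8.45 + 12 + 2.10 = 22.55.
Posterior ∝ λ^3e^(−2λ) · λ^3e^(−22.55λ) = λ^6e^(−24.55λ), i.e. Gamma(7, 24.55).
Mode = (a−1)/b = 6/24.55 ≈ 0.2444.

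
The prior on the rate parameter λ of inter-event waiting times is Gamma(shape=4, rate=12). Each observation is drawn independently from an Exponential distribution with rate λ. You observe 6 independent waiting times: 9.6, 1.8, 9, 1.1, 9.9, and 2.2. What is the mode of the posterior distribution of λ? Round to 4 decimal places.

λ̂_MAP = 0.1974

The Exponential(rate=λ) likelihood is ∝ λ^n e^(−λΣtᵢ). Here n = 6 and Σtᵢ = 9.6 + 1.8 + 9 + 1.1 + 9.9 + 2.2 = 33.6.
Posterior ∝ λ^3e^(−12λ) · λ^6e^(−33.6λ) = λ^9e^(−45.6λ), i.e. Gamma(10, 45.6).
Mode = (a−1)/b = 9/45.6 ≈ 0.1974.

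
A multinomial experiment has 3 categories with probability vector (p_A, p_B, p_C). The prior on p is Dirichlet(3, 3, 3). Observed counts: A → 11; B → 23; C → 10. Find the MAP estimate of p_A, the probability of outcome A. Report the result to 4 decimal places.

The posterior is Dirichlet(αᵢ + nᵢ) = Dirichlet(14, 26, 13).
For a Dirichlet(a₁,…,a_K) with all aᵢ > 1, the mode has j-th component (aⱼ − 1)/(Σaᵢ − K).
Here Σaᵢ = 53 and K = 3, so p_A = (14 − 1)/(53 − 3) = 13/50 ≈ 0.2600.

MAP estimate of p_A = 0.2600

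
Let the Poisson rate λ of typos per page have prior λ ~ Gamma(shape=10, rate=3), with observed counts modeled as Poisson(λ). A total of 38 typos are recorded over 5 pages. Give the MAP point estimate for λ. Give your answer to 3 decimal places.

λ̂_MAP = 5.875

Σxᵢ = 38, n = 5.
Posterior ∝ λ^9e^(−3λ) · λ^38e^(−5λ) = λ^47e^(−8λ), i.e. Gamma(shape=48, rate=8).
The mode of a Gamma(a, b) with a ≥ 1 (shape–rate) is (a−1)/b = 47/8 ≈ 5.875.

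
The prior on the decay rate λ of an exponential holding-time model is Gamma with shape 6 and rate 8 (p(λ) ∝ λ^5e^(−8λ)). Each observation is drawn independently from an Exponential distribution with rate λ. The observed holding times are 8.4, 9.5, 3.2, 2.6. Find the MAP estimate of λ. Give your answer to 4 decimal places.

λ̂_MAP = 0.2839

The Exponential(rate=λ) likelihood is ∝ λ^n e^(−λΣtᵢ). Here n = 4 and Σtᵢ = 8.4 + 9.5 + 3.2 + 2.6 = 23.7.
Posterior ∝ λ^5e^(−8λ) · λ^4e^(−23.7λ) = λ^9e^(−31.7λ), i.e. Gamma(10, 31.7).
Mode = (a−1)/b = 9/31.7 ≈ 0.2839.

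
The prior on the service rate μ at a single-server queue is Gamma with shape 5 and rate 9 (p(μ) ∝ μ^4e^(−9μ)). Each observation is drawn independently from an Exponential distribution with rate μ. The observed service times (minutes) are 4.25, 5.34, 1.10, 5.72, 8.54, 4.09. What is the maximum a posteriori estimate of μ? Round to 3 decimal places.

The Exponential(rate=μ) likelihood is ∝ μ^n e^(−μΣtᵢ). Here n = 6 and Σtᵢ = 4.25 + 5.34 + 1.10 + 5.72 + 8.54 + 4.09 = 29.04.
Posterior ∝ μ^4e^(−9μ) · μ^6e^(−29.04μ) = μ^10e^(−38.04μ), i.e. Gamma(11, 38.04).
Mode = (a−1)/b = 10/38.04 ≈ 0.263.

μ̂_MAP = 0.263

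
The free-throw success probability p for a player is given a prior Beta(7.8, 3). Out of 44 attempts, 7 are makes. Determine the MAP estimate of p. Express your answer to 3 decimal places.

p̂_MAP = 0.261

Prior: Beta(7.8, 3).
Data: 7 successes in 44 trials. The binomial likelihood contributes p^7(1−p)^37, so the posterior is Beta(7.8+7, 3+37) = Beta(14.8, 40).
For Beta(a, b) with a, b > 1 the mode is (a−1)/(a+b−2) = 13.8/52.8 ≈ 0.261.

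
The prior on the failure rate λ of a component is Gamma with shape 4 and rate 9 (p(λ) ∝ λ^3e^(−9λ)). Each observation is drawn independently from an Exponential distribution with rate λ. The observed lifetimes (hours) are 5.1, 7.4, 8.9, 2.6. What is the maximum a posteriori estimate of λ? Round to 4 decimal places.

λ̂_MAP = 0.2121

The Exponential(rate=λ) likelihood is ∝ λ^n e^(−λΣtᵢ). Here n = 4 and Σtᵢ = 5.1 + 7.4 + 8.9 + 2.6 = 24.
Posterior ∝ λ^3e^(−9λ) · λ^4e^(−24λ) = λ^7e^(−33λ), i.e. Gamma(8, 33).
Mode = (a−1)/b = 7/33 ≈ 0.2121.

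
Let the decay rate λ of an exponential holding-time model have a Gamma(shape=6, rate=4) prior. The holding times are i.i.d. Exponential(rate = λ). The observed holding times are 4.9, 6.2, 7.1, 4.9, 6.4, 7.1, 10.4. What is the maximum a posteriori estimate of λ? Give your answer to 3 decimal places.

The Exponential(rate=λ) likelihood is ∝ λ^n e^(−λΣtᵢ). Here n = 7 and Σtᵢ = 4.9 + 6.2 + 7.1 + 4.9 + 6.4 + 7.1 + 10.4 = 47.
Posterior ∝ λ^5e^(−4λ) · λ^7e^(−47λ) = λ^12e^(−51λ), i.e. Gamma(13, 51).
Mode = (a−1)/b = 12/51 ≈ 0.235.

λ̂_MAP = 0.235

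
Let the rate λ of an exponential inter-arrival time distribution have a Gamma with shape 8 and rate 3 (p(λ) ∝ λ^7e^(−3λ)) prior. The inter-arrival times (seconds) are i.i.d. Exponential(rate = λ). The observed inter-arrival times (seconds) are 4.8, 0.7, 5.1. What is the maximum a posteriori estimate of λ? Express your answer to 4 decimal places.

The Exponential(rate=λ) likelihood is ∝ λ^n e^(−λΣtᵢ). Here n = 3 and Σtᵢ = 4.8 + 0.7 + 5.1 = 10.6.
Posterior ∝ λ^7e^(−3λ) · λ^3e^(−10.6λ) = λ^10e^(−13.6λ), i.e. Gamma(11, 13.6).
Mode = (a−1)/b = 10/13.6 ≈ 0.7353.

λ̂_MAP = 0.7353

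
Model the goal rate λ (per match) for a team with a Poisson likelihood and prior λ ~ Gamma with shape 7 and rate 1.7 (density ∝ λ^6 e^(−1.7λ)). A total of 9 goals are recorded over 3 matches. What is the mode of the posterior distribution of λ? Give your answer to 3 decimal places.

λ̂_MAP = 3.191

Σxᵢ = 9, n = 3.
Posterior ∝ λ^6e^(−1.7λ) · λ^9e^(−3λ) = λ^15e^(−4.7λ), i.e. Gamma(shape=16, rate=4.7).
The mode of a Gamma(a, b) with a ≥ 1 (shape–rate) is (a−1)/b = 15/4.7 ≈ 3.191.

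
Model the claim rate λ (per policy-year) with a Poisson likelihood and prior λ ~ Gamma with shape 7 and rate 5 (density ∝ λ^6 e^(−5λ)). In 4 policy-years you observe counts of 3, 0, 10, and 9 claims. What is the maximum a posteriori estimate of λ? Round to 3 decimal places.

Σxᵢ = 3+0+10+9 = 22, with n = 4.
Posterior ∝ λ^6e^(−5λ) · λ^22e^(−4λ) = λ^28e^(−9λ), i.e. Gamma(shape=29, rate=9).
The mode of a Gamma(a, b) with a ≥ 1 (shape–rate) is (a−1)/b = 28/9 ≈ 3.111.

λ̂_MAP = 3.111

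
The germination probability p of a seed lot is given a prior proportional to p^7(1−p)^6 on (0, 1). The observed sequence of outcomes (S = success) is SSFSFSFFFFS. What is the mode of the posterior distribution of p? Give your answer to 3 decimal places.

The prior density ∝ p^7(1−p)^6 is the kernel of Beta(8, 7).
Data: 5 successes in 11 trials (from the sequence). The binomial likelihood contributes p^5(1−p)^6, so the posterior is Beta(8+5, 7+6) = Beta(13, 13).
For Beta(a, b) with a, b > 1 the mode is (a−1)/(a+b−2) = 12/24 ≈ 0.500.

p̂_MAP = 0.500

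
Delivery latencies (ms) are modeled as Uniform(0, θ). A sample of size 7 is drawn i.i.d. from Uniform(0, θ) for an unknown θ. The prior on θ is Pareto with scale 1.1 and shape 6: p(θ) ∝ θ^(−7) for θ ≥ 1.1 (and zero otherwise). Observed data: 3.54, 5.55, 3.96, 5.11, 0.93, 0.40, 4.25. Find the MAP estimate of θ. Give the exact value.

The Uniform(0, θ) likelihood is θ^(−n) for θ ≥ max(xᵢ), zero otherwise. Here max(xᵢ) = 5.55.
Posterior ∝ θ^(−7) · θ^(−7) = θ^(−14) on θ ≥ max(1.1, 5.55) = 5.55.
This density is strictly decreasing in θ, so the posterior mode lies at the lower boundary of the support.

θ̂_MAP = 5.55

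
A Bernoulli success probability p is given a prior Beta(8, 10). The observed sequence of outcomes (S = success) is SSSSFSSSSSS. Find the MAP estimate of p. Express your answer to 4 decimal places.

p̂_MAP = 0.6296

Prior: Beta(8, 10).
Data: 10 successes in 11 trials (from the sequence). The binomial likelihood contributes p^10(1−p)^1, so the posterior is Beta(8+10, 10+1) = Beta(18, 11).
For Beta(a, b) with a, b > 1 the mode is (a−1)/(a+b−2) = 17/27 ≈ 0.6296.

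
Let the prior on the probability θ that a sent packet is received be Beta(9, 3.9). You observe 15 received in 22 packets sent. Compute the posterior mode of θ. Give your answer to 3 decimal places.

θ̂_MAP = 0.699

Prior: Beta(9, 3.9).
Data: 15 successes in 22 trials. The binomial likelihood contributes θ^15(1−θ)^7, so the posterior is Beta(9+15, 3.9+7) = Beta(24, 10.9).
For Beta(a, b) with a, b > 1 the mode is (a−1)/(a+b−2) = 23/32.9 ≈ 0.699.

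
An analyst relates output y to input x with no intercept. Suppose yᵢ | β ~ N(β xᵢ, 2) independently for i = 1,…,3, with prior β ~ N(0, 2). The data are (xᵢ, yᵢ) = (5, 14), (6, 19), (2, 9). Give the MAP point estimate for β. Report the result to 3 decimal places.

log p(β | y) = −Σ(yᵢ − βxᵢ)²/(2·2) − β²/(2·2) + const.
Setting the derivative to zero: Σxᵢ(yᵢ − βxᵢ)/2 − β/2 = 0, so β = Σxᵢyᵢ / (Σxᵢ² + σ²/τ²).
Σxᵢyᵢ = 5·14 + 6·19 + 2·9 = 202; Σxᵢ² = 65; σ²/τ² = 1.
β̂_MAP = 202 / (65 + 1) = 202/66 ≈ 3.061.

β̂_MAP = 3.061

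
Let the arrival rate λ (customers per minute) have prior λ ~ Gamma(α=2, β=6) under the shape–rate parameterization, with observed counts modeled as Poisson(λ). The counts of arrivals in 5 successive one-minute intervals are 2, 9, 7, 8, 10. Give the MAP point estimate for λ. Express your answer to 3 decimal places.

λ̂_MAP = 3.364

Σxᵢ = 2+9+7+8+10 = 36, with n = 5.
Posterior ∝ λe^(−6λ) · λ^36e^(−5λ) = λ^37e^(−11λ), i.e. Gamma(shape=38, rate=11).
The mode of a Gamma(a, b) with a ≥ 1 (shape–rate) is (a−1)/b = 37/11 ≈ 3.364.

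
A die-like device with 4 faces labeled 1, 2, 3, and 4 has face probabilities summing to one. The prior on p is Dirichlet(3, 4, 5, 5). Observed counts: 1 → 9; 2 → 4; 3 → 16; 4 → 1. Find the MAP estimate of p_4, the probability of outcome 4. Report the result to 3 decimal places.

MAP estimate: 0.116

The posterior is Dirichlet(αᵢ + nᵢ) = Dirichlet(12, 8, 21, 6).
For a Dirichlet(a₁,…,a_K) with all aᵢ > 1, the mode has j-th component (aⱼ − 1)/(Σaᵢ − K).
Here Σaᵢ = 47 and K = 4, so p_4 = (6 − 1)/(47 − 4) = 5/43 ≈ 0.116.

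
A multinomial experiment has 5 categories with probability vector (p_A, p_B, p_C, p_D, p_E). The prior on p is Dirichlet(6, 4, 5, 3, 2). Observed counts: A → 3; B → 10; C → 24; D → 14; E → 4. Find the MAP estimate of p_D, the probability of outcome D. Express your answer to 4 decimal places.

The posterior is Dirichlet(αᵢ + nᵢ) = Dirichlet(9, 14, 29, 17, 6).
For a Dirichlet(a₁,…,a_K) with all aᵢ > 1, the mode has j-th component (aⱼ − 1)/(Σaᵢ − K).
Here Σaᵢ = 75 and K = 5, so p_D = (17 − 1)/(75 − 5) = 16/70 ≈ 0.2286.

MAP estimate of p_D = 0.2286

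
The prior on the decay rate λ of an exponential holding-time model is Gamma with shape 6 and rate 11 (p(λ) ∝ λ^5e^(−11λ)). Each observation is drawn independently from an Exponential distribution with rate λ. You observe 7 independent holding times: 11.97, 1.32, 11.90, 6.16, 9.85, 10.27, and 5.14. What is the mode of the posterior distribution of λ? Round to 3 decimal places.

λ̂_MAP = 0.177

The Exponential(rate=λ) likelihood is ∝ λ^n e^(−λΣtᵢ). Here n = 7 and Σtᵢ = 11.97 + 1.32 + 11.90 + 6.16 + 9.85 + 10.27 + 5.14 = 56.61.
Posterior ∝ λ^5e^(−11λ) · λ^7e^(−56.61λ) = λ^12e^(−67.61λ), i.e. Gamma(13, 67.61).
Mode = (a−1)/b = 12/67.61 ≈ 0.177.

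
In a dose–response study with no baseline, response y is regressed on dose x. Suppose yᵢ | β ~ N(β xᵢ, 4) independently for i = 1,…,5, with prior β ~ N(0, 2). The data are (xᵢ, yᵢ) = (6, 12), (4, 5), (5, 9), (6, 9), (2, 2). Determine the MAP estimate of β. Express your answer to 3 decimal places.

β̂_MAP = 1.639

log p(β | y) = −Σ(yᵢ − βxᵢ)²/(2·4) − β²/(2·2) + const.
Setting the derivative to zero: Σxᵢ(yᵢ − βxᵢ)/4 − β/2 = 0, so β = Σxᵢyᵢ / (Σxᵢ² + σ²/τ²).
Σxᵢyᵢ = 6·12 + 4·5 + 5·9 + 6·9 + 2·2 = 195; Σxᵢ² = 117; σ²/τ² = 2.
β̂_MAP = 195 / (117 + 2) = 195/119 ≈ 1.639.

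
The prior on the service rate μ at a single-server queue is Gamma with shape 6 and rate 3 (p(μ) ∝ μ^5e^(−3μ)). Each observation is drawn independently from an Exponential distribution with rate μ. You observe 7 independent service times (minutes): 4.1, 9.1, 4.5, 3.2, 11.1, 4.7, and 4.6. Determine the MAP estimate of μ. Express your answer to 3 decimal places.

μ̂_MAP = 0.271

The Exponential(rate=μ) likelihood is ∝ μ^n e^(−μΣtᵢ). Here n = 7 and Σtᵢ = 4.1 + 9.1 + 4.5 + 3.2 + 11.1 + 4.7 + 4.6 = 41.3.
Posterior ∝ μ^5e^(−3μ) · μ^7e^(−41.3μ) = μ^12e^(−44.3μ), i.e. Gamma(13, 44.3).
Mode = (a−1)/b = 12/44.3 ≈ 0.271.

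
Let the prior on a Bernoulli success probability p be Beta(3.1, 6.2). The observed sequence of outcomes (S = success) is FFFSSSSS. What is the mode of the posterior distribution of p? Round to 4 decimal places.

p̂_MAP = 0.4641

Prior: Beta(3.1, 6.2).
Data: 5 successes in 8 trials (from the sequence). The binomial likelihood contributes p^5(1−p)^3, so the posterior is Beta(3.1+5, 6.2+3) = Beta(8.1, 9.2).
For Beta(a, b) with a, b > 1 the mode is (a−1)/(a+b−2) = 7.1/15.3 ≈ 0.4641.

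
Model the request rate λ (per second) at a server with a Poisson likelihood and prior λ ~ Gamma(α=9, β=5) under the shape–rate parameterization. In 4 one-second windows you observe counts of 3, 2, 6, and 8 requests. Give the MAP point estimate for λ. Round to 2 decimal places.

λ̂_MAP = 3.00

Σxᵢ = 3+2+6+8 = 19, with n = 4.
Posterior ∝ λ^8e^(−5λ) · λ^19e^(−4λ) = λ^27e^(−9λ), i.e. Gamma(shape=28, rate=9).
The mode of a Gamma(a, b) with a ≥ 1 (shape–rate) is (a−1)/b = 27/9 ≈ 3.00.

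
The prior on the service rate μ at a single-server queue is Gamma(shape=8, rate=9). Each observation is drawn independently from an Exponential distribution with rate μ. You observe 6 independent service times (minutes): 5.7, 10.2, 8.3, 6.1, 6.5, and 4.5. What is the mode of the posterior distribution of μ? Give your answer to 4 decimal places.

μ̂_MAP = 0.2584

The Exponential(rate=μ) likelihood is ∝ μ^n e^(−μΣtᵢ). Here n = 6 and Σtᵢ = 5.7 + 10.2 + 8.3 + 6.1 + 6.5 + 4.5 = 41.3.
Posterior ∝ μ^7e^(−9μ) · μ^6e^(−41.3μ) = μ^13e^(−50.3μ), i.e. Gamma(14, 50.3).
Mode = (a−1)/b = 13/50.3 ≈ 0.2584.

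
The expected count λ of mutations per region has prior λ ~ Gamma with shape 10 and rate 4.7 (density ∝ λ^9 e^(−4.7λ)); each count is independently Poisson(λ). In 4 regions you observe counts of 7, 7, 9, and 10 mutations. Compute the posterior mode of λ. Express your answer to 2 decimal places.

Σxᵢ = 7+7+9+10 = 33, with n = 4.
Posterior ∝ λ^9e^(−4.7λ) · λ^33e^(−4λ) = λ^42e^(−8.7λ), i.e. Gamma(shape=43, rate=8.7).
The mode of a Gamma(a, b) with a ≥ 1 (shape–rate) is (a−1)/b = 42/8.7 ≈ 4.83.

λ̂_MAP = 4.83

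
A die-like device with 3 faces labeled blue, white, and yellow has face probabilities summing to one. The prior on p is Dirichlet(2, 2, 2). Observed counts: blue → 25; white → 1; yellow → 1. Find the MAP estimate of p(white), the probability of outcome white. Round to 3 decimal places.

MAP estimate of p(white) = 0.067

The posterior is Dirichlet(αᵢ + nᵢ) = Dirichlet(27, 3, 3).
For a Dirichlet(a₁,…,a_K) with all aᵢ > 1, the mode has j-th component (aⱼ − 1)/(Σaᵢ − K).
Here Σaᵢ = 33 and K = 3, so p(white) = (3 − 1)/(33 − 3) = 2/30 ≈ 0.067.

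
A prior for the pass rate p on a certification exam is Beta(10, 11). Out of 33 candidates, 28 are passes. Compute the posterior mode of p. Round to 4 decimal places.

p̂_MAP = 0.7115

Prior: Beta(10, 11).
Data: 28 successes in 33 trials. The binomial likelihood contributes p^28(1−p)^5, so the posterior is Beta(10+28, 11+5) = Beta(38, 16).
For Beta(a, b) with a, b > 1 the mode is (a−1)/(a+b−2) = 37/52 ≈ 0.7115.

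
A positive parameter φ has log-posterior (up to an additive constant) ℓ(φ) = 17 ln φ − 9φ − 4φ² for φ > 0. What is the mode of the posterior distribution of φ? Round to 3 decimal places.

ℓ'(φ) = 17/φ − 9 − 8φ. Setting this to zero and multiplying by φ: 8φ² + 9φ − 17 = 0.
φ = (−9 + √(9² + 4·8·17)) / (2·8) = (−9 + √625) / 16 = (−9 + 25)/16 = 1.
ℓ''(φ) = −17/φ² − 8 < 0, confirming a maximum.

φ̂_MAP = 1.000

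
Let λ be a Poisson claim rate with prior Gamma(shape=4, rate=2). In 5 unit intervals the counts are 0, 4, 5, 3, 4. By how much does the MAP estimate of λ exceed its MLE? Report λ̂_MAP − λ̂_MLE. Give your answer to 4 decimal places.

Σxᵢ = 16. Posterior is Gamma(20, 7); MAP = (20−1)/7 = 19/7 ≈ 2.71429.
MLE = x̄ = 16/5 ≈ 3.20000.
Difference = 19/7 − 16/5 = -17/35 ≈ -0.4857.

MAP − MLE = -0.4857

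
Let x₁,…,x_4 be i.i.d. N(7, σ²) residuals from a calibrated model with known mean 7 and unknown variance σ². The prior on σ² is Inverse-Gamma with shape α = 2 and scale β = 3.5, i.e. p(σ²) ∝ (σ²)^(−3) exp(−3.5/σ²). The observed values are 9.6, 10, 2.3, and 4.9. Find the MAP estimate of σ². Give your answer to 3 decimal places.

σ̂²_MAP = 4.926

Sum of squared deviations about the known mean: SS = (9.6−7)² + (10−7)² + (2.3−7)² + (4.9−7)² = 42.26.
The Normal likelihood contributes (σ²)^(−n/2) exp(−SS/(2σ²)), so the posterior is Inverse-Gamma(α + n/2, β + SS/2) = Inverse-Gamma(4, 24.63).
The mode of Inverse-Gamma(a, b) is b/(a+1) = 24.63/5 ≈ 4.926.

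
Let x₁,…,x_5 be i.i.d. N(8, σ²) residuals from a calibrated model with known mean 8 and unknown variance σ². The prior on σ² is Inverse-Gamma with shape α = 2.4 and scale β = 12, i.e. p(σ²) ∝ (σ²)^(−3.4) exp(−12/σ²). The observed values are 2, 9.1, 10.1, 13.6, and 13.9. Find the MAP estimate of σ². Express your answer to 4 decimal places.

σ̂²_MAP = 11.1686

Sum of squared deviations about the known mean: SS = (2−8)² + (9.1−8)² + (10.1−8)² + (13.6−8)² + (13.9−8)² = 107.79.
The Normal likelihood contributes (σ²)^(−n/2) exp(−SS/(2σ²)), so the posterior is Inverse-Gamma(α + n/2, β + SS/2) = Inverse-Gamma(4.9, 65.895).
The mode of Inverse-Gamma(a, b) is b/(a+1) = 65.895/5.9 ≈ 11.1686.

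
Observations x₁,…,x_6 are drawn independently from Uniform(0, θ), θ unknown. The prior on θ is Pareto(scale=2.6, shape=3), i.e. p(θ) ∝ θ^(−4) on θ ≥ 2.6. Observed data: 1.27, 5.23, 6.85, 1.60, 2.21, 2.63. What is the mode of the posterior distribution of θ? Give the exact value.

θ̂_MAP = 6.85

The Uniform(0, θ) likelihood is θ^(−n) for θ ≥ max(xᵢ), zero otherwise. Here max(xᵢ) = 6.85.
Posterior ∝ θ^(−4) · θ^(−6) = θ^(−10) on θ ≥ max(2.6, 6.85) = 6.85.
This density is strictly decreasing in θ, so the posterior mode lies at the lower boundary of the support.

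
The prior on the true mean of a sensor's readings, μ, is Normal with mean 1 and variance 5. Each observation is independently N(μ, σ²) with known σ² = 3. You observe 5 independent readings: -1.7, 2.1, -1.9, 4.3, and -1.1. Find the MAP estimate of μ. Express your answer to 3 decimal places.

μ̂_MAP = 0.411

n = 5; x̄ = ((-1.7) + 2.1 + (-1.9) + 4.3 + (-1.1))/5 = 1.7/5 = 0.34.
For a Normal prior and Normal likelihood with known variance, the posterior is Normal; its mode equals its mean, the precision-weighted average.
Prior precision 1/σ₀² = 1/5 = 0.2; data precision n/σ² = 5/3.
μ̂ = (0.2·1 + (5/3)·0.34) / (0.2 + 5/3) = (23/30)/(28/15) = 23/56 ≈ 0.411.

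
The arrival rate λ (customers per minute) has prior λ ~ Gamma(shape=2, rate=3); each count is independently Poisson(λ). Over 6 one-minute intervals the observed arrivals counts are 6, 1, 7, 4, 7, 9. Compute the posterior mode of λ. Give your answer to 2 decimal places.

λ̂_MAP = 3.89

Σxᵢ = 6+1+7+4+7+9 = 34, with n = 6.
Posterior ∝ λe^(−3λ) · λ^34e^(−6λ) = λ^35e^(−9λ), i.e. Gamma(shape=36, rate=9).
The mode of a Gamma(a, b) with a ≥ 1 (shape–rate) is (a−1)/b = 35/9 ≈ 3.89.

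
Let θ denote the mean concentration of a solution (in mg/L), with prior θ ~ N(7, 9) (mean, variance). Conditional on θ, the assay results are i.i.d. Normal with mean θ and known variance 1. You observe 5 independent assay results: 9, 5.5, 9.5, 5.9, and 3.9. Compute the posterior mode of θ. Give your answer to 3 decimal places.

n = 5; x̄ = (9 + 5.5 + 9.5 + 5.9 + 3.9)/5 = 33.8/5 = 6.76.
For a Normal prior and Normal likelihood with known variance, the posterior is Normal; its mode equals its mean, the precision-weighted average.
Prior precision 1/σ₀² = 1/9; data precision n/σ² = 5/1 = 5.
θ̂ = ((1/9)·7 + 5·6.76) / (1/9 + 5) = (1556/45)/(46/9) = 778/115 ≈ 6.765.

θ̂_MAP = 6.765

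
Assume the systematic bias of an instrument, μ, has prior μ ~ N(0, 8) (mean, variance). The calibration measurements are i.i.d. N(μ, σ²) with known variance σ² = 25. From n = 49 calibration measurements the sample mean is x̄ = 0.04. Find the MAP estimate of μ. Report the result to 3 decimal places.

μ̂_MAP = 0.038

n = 49, x̄ = 0.04.
For a Normal prior and Normal likelihood with known variance, the posterior is Normal; its mode equals its mean, the precision-weighted average.
Prior precision 1/σ₀² = 1/8 = 0.125; data precision n/σ² = 49/25 = 1.96.
μ̂ = (0.125·0 + 1.96·0.04) / (0.125 + 1.96) = 0.0784/2.085 = 392/10425 ≈ 0.038.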